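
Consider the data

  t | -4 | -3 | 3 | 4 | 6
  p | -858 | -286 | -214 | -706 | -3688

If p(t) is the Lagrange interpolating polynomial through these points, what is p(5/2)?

-1573/16

Evaluate each Lagrange basis at t = 5/2:
L_0(5/2) = (11/2)·(-1/2)·(-3/2)·(-7/2)/[(-1)·(-7)·(-8)·(-10)] = -33/1280
L_1(5/2) = (13/2)·(-1/2)·(-3/2)·(-7/2)/[(1)·(-6)·(-7)·(-9)] = 13/288
L_2(5/2) = (13/2)·(11/2)·(-3/2)·(-7/2)/[(7)·(6)·(-1)·(-3)] = 143/96
L_3(5/2) = (13/2)·(11/2)·(-1/2)·(-7/2)/[(8)·(7)·(1)·(-2)] = -143/256
L_4(5/2) = (13/2)·(11/2)·(-1/2)·(-3/2)/[(10)·(9)·(3)·(2)] = 143/2880
Sum: (-858)·(-33/1280) + (-286)·(13/288) + (-214)·(143/96) + (-706)·(-143/256) + (-3688)·(143/2880) = -1573/16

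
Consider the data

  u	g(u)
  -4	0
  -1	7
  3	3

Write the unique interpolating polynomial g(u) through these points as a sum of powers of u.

g(u) = -(10/21)u^2 - (1/21)u + 52/7

Build the Lagrange basis polynomials:
L_0(u) = (u + 1)(u - 3) / [21] = (1/21)u^2 - (2/21)u - 1/7
L_1(u) = (u + 4)(u - 3) / [-12] = -(1/12)u^2 - (1/12)u + 1
L_2(u) = (u + 4)(u + 1) / [28] = (1/28)u^2 + (5/28)u + 1/7
g(u) = 0·L_0 + 7·L_1 + 3·L_2
  0·L_0(u) = 0
  7·L_1(u) = -(7/12)u^2 - (7/12)u + 7
  3·L_2(u) = (3/28)u^2 + (15/28)u + 3/7
Adding term by term: -(10/21)u^2 - (1/21)u + 52/7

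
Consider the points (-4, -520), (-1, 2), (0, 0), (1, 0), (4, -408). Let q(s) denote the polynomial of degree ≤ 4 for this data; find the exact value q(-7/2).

Using Newton's divided-difference form:
q[-4,-1] = (2 - (-520)) / (-1 - (-4)) = 174
q[-1,0] = (0 - 2) / (0 - (-1)) = -2
q[0,1] = (0 - 0) / (1 - 0) = 0
q[1,4] = (-408 - 0) / (4 - 1) = -136
q[-4,-1,0] = (-2 - 174) / (0 - (-4)) = -44
q[-1,0,1] = (0 - (-2)) / (1 - (-1)) = 1
q[0,1,4] = (-136 - 0) / (4 - 0) = -34
q[-4,-1,0,1] = (1 - (-44)) / (1 - (-4)) = 9
q[-1,0,1,4] = (-34 - 1) / (4 - (-1)) = -7
q[-4,-1,0,1,4] = (-7 - 9) / (4 - (-4)) = -2
q(-7/2) = -520 + 174·(1/2) + (-44)·(1/2)·(-5/2) + 9·(1/2)·(-5/2)·(-7/2) + (-2)·(1/2)·(-5/2)·(-7/2)·(-9/2) = -1197/4

-1197/4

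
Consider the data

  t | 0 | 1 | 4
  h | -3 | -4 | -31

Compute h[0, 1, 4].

h[0,1] = (-4 - (-3)) / (1 - 0) = -1
h[1,4] = (-31 - (-4)) / (4 - 1) = -9
h[0,1,4] = (-9 - (-1)) / (4 - 0) = -2

-2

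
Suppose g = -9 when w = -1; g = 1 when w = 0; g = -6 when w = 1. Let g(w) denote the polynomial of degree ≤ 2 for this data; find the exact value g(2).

-30

Using Newton's divided-difference form:
g[-1,0] = (1 - (-9)) / (0 - (-1)) = 10
g[0,1] = (-6 - 1) / (1 - 0) = -7
g[-1,0,1] = (-7 - 10) / (1 - (-1)) = -17/2
g(2) = -9 + 10·(3) + (-17/2)·(3)·(2) = -30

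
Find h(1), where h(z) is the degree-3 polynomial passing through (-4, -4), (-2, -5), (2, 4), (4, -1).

Evaluate each Lagrange basis at z = 1:
L_0(1) = (3)·(-1)·(-3)/[(-2)·(-6)·(-8)] = -3/32
L_1(1) = (5)·(-1)·(-3)/[(2)·(-4)·(-6)] = 5/16
L_2(1) = (5)·(3)·(-3)/[(6)·(4)·(-2)] = 15/16
L_3(1) = (5)·(3)·(-1)/[(8)·(6)·(2)] = -5/32
Sum: (-4)·(-3/32) + (-5)·(5/16) + 4·(15/16) + (-1)·(-5/32) = 87/32

87/32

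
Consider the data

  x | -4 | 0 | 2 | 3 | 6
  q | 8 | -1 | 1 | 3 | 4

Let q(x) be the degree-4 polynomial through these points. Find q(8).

L_0(8) = (8)·(6)·(5)·(2)/[(-4)·(-6)·(-7)·(-10)] = 2/7
L_1(8) = (12)·(6)·(5)·(2)/[(4)·(-2)·(-3)·(-6)] = -5
L_2(8) = (12)·(8)·(5)·(2)/[(6)·(2)·(-1)·(-4)] = 20
L_3(8) = (12)·(8)·(6)·(2)/[(7)·(3)·(1)·(-3)] = -128/7
L_4(8) = (12)·(8)·(6)·(5)/[(10)·(6)·(4)·(3)] = 4
Sum: 8·(2/7) + (-1)·(-5) + 1·(20) + 3·(-128/7) + 4·(4) = -81/7

-81/7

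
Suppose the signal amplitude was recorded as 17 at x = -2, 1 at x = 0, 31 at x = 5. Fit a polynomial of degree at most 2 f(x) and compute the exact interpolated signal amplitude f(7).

Using Newton's divided-difference form:
f[-2,0] = (1 - 17) / (0 - (-2)) = -8
f[0,5] = (31 - 1) / (5 - 0) = 6
f[-2,0,5] = (6 - (-8)) / (5 - (-2)) = 2
f(7) = 17 + (-8)·(9) + 2·(9)·(7) = 71

71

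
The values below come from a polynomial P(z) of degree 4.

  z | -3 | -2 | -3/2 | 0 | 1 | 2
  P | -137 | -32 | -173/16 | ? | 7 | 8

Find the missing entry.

4

The 5 known values determine P uniquely (degree ≤ 4).
L_0(0) = (2)·(3/2)·(-1)·(-2)/[(-1)·(-3/2)·(-4)·(-5)] = 1/5
L_1(0) = (3)·(3/2)·(-1)·(-2)/[(1)·(-1/2)·(-3)·(-4)] = -3/2
L_2(0) = (3)·(2)·(-1)·(-2)/[(3/2)·(1/2)·(-5/2)·(-7/2)] = 64/35
L_3(0) = (3)·(2)·(3/2)·(-2)/[(4)·(3)·(5/2)·(-1)] = 3/5
L_4(0) = (3)·(2)·(3/2)·(-1)/[(5)·(4)·(7/2)·(1)] = -9/70
Sum: (-137)·(1/5) + (-32)·(-3/2) + (-173/16)·(64/35) + 7·(3/5) + 8·(-9/70) = 4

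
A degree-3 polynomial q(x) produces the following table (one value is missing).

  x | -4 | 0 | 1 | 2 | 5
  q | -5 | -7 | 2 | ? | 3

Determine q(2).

The 4 known values determine q uniquely (degree ≤ 3).
L_0(2) = (2)·(1)·(-3)/[(-4)·(-5)·(-9)] = 1/30
L_1(2) = (6)·(1)·(-3)/[(4)·(-1)·(-5)] = -9/10
L_2(2) = (6)·(2)·(-3)/[(5)·(1)·(-4)] = 9/5
L_3(2) = (6)·(2)·(1)/[(9)·(5)·(4)] = 1/15
Sum: (-5)·(1/30) + (-7)·(-9/10) + 2·(9/5) + 3·(1/15) = 149/15

149/15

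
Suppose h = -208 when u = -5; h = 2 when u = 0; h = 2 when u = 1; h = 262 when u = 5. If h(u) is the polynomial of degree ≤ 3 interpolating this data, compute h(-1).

Evaluate each Lagrange basis at u = -1:
L_0(-1) = (-1)·(-2)·(-6)/[(-5)·(-6)·(-10)] = 1/25
L_1(-1) = (4)·(-2)·(-6)/[(5)·(-1)·(-5)] = 48/25
L_2(-1) = (4)·(-1)·(-6)/[(6)·(1)·(-4)] = -1
L_3(-1) = (4)·(-1)·(-2)/[(10)·(5)·(4)] = 1/25
Sum: (-208)·(1/25) + 2·(48/25) + 2·(-1) + 262·(1/25) = 4

4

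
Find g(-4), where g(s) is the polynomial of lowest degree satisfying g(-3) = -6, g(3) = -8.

-17/3

Evaluate each Lagrange basis at s = -4:
L_0(-4) = (-7)/[(-6)] = 7/6
L_1(-4) = (-1)/[(6)] = -1/6
Sum: (-6)·(7/6) + (-8)·(-1/6) = -17/3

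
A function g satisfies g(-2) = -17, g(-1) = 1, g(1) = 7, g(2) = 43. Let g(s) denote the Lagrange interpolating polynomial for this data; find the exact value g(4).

L_0(4) = (5)·(3)·(2)/[(-1)·(-3)·(-4)] = -5/2
L_1(4) = (6)·(3)·(2)/[(1)·(-2)·(-3)] = 6
L_2(4) = (6)·(5)·(2)/[(3)·(2)·(-1)] = -10
L_3(4) = (6)·(5)·(3)/[(4)·(3)·(1)] = 15/2
Sum: (-17)·(-5/2) + 1·(6) + 7·(-10) + 43·(15/2) = 301

301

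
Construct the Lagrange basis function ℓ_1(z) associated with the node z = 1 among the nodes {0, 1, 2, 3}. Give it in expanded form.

ℓ_1(z) = z(z - 2)(z - 3) / [(1)·(-1)·(-2)]
       = (z^3 - 5z^2 + 6z) / (2)

ℓ_1(z) = (1/2)z^3 - (5/2)z^2 + 3z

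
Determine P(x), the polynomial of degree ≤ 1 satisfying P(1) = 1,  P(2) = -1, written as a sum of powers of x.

P(x) = -2x + 3

L_0(x) = (x - 2) / [-1] = -x + 2
L_1(x) = (x - 1) / [1] = x - 1
P(x) = 1·L_0 + (-1)·L_1
  1·L_0(x) = -x + 2
  (-1)·L_1(x) = -x + 1
Adding term by term: -2x + 3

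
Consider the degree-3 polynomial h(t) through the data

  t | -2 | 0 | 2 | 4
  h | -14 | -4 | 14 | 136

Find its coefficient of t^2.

Build the Lagrange basis polynomials:
L_0(t) = t(t - 2)(t - 4) / [-48] = -(1/48)t^3 + (1/8)t^2 - (1/6)t
L_1(t) = (t + 2)(t - 2)(t - 4) / [16] = (1/16)t^3 - (1/4)t^2 - (1/4)t + 1
L_2(t) = (t + 2)t(t - 4) / [-16] = -(1/16)t^3 + (1/8)t^2 + (1/2)t
L_3(t) = (t + 2)t(t - 2) / [48] = (1/48)t^3 - (1/12)t
h(t) = (-14)·L_0 + (-4)·L_1 + 14·L_2 + 136·L_3
Only the coefficient of t^2 is needed; take it from each L_i and combine:
(-14)·(1/8) + (-4)·(-1/4) + 14·(1/8) + 136·(0) = 1

1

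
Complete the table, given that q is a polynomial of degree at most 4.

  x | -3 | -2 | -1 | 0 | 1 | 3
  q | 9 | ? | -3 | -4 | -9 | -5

The 5 known values determine q uniquely (degree ≤ 4).
Evaluate each Lagrange basis at x = -2:
L_0(-2) = (-1)·(-2)·(-3)·(-5)/[(-2)·(-3)·(-4)·(-6)] = 5/24
L_1(-2) = (1)·(-2)·(-3)·(-5)/[(2)·(-1)·(-2)·(-4)] = 15/8
L_2(-2) = (1)·(-1)·(-3)·(-5)/[(3)·(1)·(-1)·(-3)] = -5/3
L_3(-2) = (1)·(-1)·(-2)·(-5)/[(4)·(2)·(1)·(-2)] = 5/8
L_4(-2) = (1)·(-1)·(-2)·(-3)/[(6)·(4)·(3)·(2)] = -1/24
Sum: 9·(5/24) + (-3)·(15/8) + (-4)·(-5/3) + (-9)·(5/8) + (-5)·(-1/24) = -5/2

-5/2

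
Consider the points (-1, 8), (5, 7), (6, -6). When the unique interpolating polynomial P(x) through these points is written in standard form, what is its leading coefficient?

The leading coefficient equals the top divided difference P[-1,5,6].
P[-1,5] = (7 - 8) / (5 - (-1)) = -1/6
P[5,6] = (-6 - 7) / (6 - 5) = -13
P[-1,5,6] = (-13 - (-1/6)) / (6 - (-1)) = -11/6

-11/6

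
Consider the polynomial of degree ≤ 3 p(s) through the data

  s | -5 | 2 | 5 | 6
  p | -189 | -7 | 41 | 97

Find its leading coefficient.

1

The leading coefficient equals the top divided difference p[-5,2,5,6].
p[-5,2] = (-7 - (-189)) / (2 - (-5)) = 26
p[2,5] = (41 - (-7)) / (5 - 2) = 16
p[5,6] = (97 - 41) / (6 - 5) = 56
p[-5,2,5] = (16 - 26) / (5 - (-5)) = -1
p[2,5,6] = (56 - 16) / (6 - 2) = 10
p[-5,2,5,6] = (10 - (-1)) / (6 - (-5)) = 1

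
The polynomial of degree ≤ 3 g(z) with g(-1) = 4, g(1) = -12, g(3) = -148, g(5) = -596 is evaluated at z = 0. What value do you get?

Using Newton's divided-difference form:
g[-1,1] = (-12 - 4) / (1 - (-1)) = -8
g[1,3] = (-148 - (-12)) / (3 - 1) = -68
g[3,5] = (-596 - (-148)) / (5 - 3) = -224
g[-1,1,3] = (-68 - (-8)) / (3 - (-1)) = -15
g[1,3,5] = (-224 - (-68)) / (5 - 1) = -39
g[-1,1,3,5] = (-39 - (-15)) / (5 - (-1)) = -4
g(0) = 4 + (-8)·(1) + (-15)·(1)·(-1) + (-4)·(1)·(-1)·(-3) = -1

-1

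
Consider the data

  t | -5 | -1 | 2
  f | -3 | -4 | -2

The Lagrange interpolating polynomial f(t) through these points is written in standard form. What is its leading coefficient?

L_0(t) = (t + 1)(t - 2) / [28] = (1/28)t^2 - (1/28)t - 1/14
L_1(t) = (t + 5)(t - 2) / [-12] = -(1/12)t^2 - (1/4)t + 5/6
L_2(t) = (t + 5)(t + 1) / [21] = (1/21)t^2 + (2/7)t + 5/21
f(t) = (-3)·L_0 + (-4)·L_1 + (-2)·L_2
Only the coefficient of t^2 is needed; take it from each L_i and combine:
(-3)·(1/28) + (-4)·(-1/12) + (-2)·(1/21) = 11/84

11/84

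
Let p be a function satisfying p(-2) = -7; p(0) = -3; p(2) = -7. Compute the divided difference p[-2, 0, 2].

-1

p[-2,0] = (-3 - (-7)) / (0 - (-2)) = 2
p[0,2] = (-7 - (-3)) / (2 - 0) = -2
p[-2,0,2] = (-2 - 2) / (2 - (-2)) = -1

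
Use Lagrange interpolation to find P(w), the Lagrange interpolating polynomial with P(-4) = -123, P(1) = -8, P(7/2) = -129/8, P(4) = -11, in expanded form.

P(w) = w^3 - 4w^2 - 2w - 3

Build the Lagrange basis polynomials:
L_0(w) = (w - 1)(w - 7/2)(w - 4) / [-300] = -(1/300)w^3 + (17/600)w^2 - (43/600)w + 7/150
L_1(w) = (w + 4)(w - 7/2)(w - 4) / [75/2] = (2/75)w^3 - (7/75)w^2 - (32/75)w + 112/75
L_2(w) = (w + 4)(w - 1)(w - 4) / [-75/8] = -(8/75)w^3 + (8/75)w^2 + (128/75)w - 128/75
L_3(w) = (w + 4)(w - 1)(w - 7/2) / [12] = (1/12)w^3 - (1/24)w^2 - (29/24)w + 7/6
P(w) = (-123)·L_0 + (-8)·L_1 + (-129/8)·L_2 + (-11)·L_3
  (-123)·L_0(w) = (41/100)w^3 - (697/200)w^2 + (1763/200)w - 287/50
  (-8)·L_1(w) = -(16/75)w^3 + (56/75)w^2 + (256/75)w - 896/75
  (-129/8)·L_2(w) = (43/25)w^3 - (43/25)w^2 - (688/25)w + 688/25
  (-11)·L_3(w) = -(11/12)w^3 + (11/24)w^2 + (319/24)w - 77/6
Adding term by term: w^3 - 4w^2 - 2w - 3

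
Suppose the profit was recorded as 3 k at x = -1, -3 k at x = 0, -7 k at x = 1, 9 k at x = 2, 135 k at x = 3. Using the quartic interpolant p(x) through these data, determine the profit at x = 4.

Evaluate each Lagrange basis at x = 4:
L_0(4) = (4)·(3)·(2)·(1)/[(-1)·(-2)·(-3)·(-4)] = 1
L_1(4) = (5)·(3)·(2)·(1)/[(1)·(-1)·(-2)·(-3)] = -5
L_2(4) = (5)·(4)·(2)·(1)/[(2)·(1)·(-1)·(-2)] = 10
L_3(4) = (5)·(4)·(3)·(1)/[(3)·(2)·(1)·(-1)] = -10
L_4(4) = (5)·(4)·(3)·(2)/[(4)·(3)·(2)·(1)] = 5
Sum: 3·(1) + (-3)·(-5) + (-7)·(10) + 9·(-10) + 135·(5) = 533

533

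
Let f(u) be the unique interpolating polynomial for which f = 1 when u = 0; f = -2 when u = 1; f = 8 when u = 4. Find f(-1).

43/6

Using Newton's divided-difference form:
f[0,1] = (-2 - 1) / (1 - 0) = -3
f[1,4] = (8 - (-2)) / (4 - 1) = 10/3
f[0,1,4] = (10/3 - (-3)) / (4 - 0) = 19/12
f(-1) = 1 + (-3)·(-1) + (19/12)·(-1)·(-2) = 43/6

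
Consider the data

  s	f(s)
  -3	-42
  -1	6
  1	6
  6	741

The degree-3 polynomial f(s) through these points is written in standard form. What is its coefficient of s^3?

The leading coefficient equals the top divided difference f[-3,-1,1,6].
f[-3,-1] = (6 - (-42)) / (-1 - (-3)) = 24
f[-1,1] = (6 - 6) / (1 - (-1)) = 0
f[1,6] = (741 - 6) / (6 - 1) = 147
f[-3,-1,1] = (0 - 24) / (1 - (-3)) = -6
f[-1,1,6] = (147 - 0) / (6 - (-1)) = 21
f[-3,-1,1,6] = (21 - (-6)) / (6 - (-3)) = 3

3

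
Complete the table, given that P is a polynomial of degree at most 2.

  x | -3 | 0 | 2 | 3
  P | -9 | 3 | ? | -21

The 3 known values determine P uniquely (degree ≤ 2).
Evaluate each Lagrange basis at x = 2:
L_0(2) = (2)·(-1)/[(-3)·(-6)] = -1/9
L_1(2) = (5)·(-1)/[(3)·(-3)] = 5/9
L_2(2) = (5)·(2)/[(6)·(3)] = 5/9
Sum: (-9)·(-1/9) + 3·(5/9) + (-21)·(5/9) = -9

-9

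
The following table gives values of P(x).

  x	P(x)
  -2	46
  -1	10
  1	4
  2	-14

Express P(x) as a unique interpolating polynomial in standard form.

L_0(x) = (x + 1)(x - 1)(x - 2) / [-12] = -(1/12)x^3 + (1/6)x^2 + (1/12)x - 1/6
L_1(x) = (x + 2)(x - 1)(x - 2) / [6] = (1/6)x^3 - (1/6)x^2 - (2/3)x + 2/3
L_2(x) = (x + 2)(x + 1)(x - 2) / [-6] = -(1/6)x^3 - (1/6)x^2 + (2/3)x + 2/3
L_3(x) = (x + 2)(x + 1)(x - 1) / [12] = (1/12)x^3 + (1/6)x^2 - (1/12)x - 1/6
P(x) = 46·L_0 + 10·L_1 + 4·L_2 + (-14)·L_3
  46·L_0(x) = -(23/6)x^3 + (23/3)x^2 + (23/6)x - 23/3
  10·L_1(x) = (5/3)x^3 - (5/3)x^2 - (20/3)x + 20/3
  4·L_2(x) = -(2/3)x^3 - (2/3)x^2 + (8/3)x + 8/3
  (-14)·L_3(x) = -(7/6)x^3 - (7/3)x^2 + (7/6)x + 7/3
Adding term by term: -4x^3 + 3x^2 + x + 4

P(x) = -4x^3 + 3x^2 + x + 4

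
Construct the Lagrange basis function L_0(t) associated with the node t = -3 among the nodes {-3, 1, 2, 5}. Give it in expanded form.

L_0(t) = (t - 1)(t - 2)(t - 5) / [(-4)·(-5)·(-8)]
       = (t^3 - 8t^2 + 17t - 10) / (-160)

L_0(t) = -(1/160)t^3 + (1/20)t^2 - (17/160)t + 1/16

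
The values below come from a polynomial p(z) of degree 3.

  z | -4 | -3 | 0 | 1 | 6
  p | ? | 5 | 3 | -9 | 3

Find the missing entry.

-467/27

The 4 known values determine p uniquely (degree ≤ 3).
L_0(-4) = (-4)·(-5)·(-10)/[(-3)·(-4)·(-9)] = 50/27
L_1(-4) = (-1)·(-5)·(-10)/[(3)·(-1)·(-6)] = -25/9
L_2(-4) = (-1)·(-4)·(-10)/[(4)·(1)·(-5)] = 2
L_3(-4) = (-1)·(-4)·(-5)/[(9)·(6)·(5)] = -2/27
Sum: 5·(50/27) + 3·(-25/9) + (-9)·(2) + 3·(-2/27) = -467/27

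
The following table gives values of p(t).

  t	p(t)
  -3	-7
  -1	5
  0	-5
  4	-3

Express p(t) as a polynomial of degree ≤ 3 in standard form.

Newton's divided differences:
p[-3,-1] = (5 - (-7)) / (-1 - (-3)) = 6
p[-1,0] = (-5 - 5) / (0 - (-1)) = -10
p[0,4] = (-3 - (-5)) / (4 - 0) = 1/2
p[-3,-1,0] = (-10 - 6) / (0 - (-3)) = -16/3
p[-1,0,4] = (1/2 - (-10)) / (4 - (-1)) = 21/10
p[-3,-1,0,4] = (21/10 - (-16/3)) / (4 - (-3)) = 223/210
p(t) = -7 + 6·(t + 3) + (-16/3)·(t + 3)(t + 1) + (223/210)·(t + 3)(t + 1)t
Expanding: p(t) = (223/210)t^3 - (38/35)t^2 - (2551/210)t - 5

p(t) = (223/210)t^3 - (38/35)t^2 - (2551/210)t - 5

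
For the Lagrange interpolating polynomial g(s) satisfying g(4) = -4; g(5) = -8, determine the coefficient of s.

-4

Build the Lagrange basis polynomials:
L_0(s) = (s - 5) / [-1] = -s + 5
L_1(s) = (s - 4) / [1] = s - 4
g(s) = (-4)·L_0 + (-8)·L_1
Only the coefficient of s is needed; take it from each L_i and combine:
(-4)·(-1) + (-8)·(1) = -4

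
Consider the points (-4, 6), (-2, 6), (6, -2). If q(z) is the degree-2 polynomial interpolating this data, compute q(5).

-3/10

L_0(5) = (7)·(-1)/[(-2)·(-10)] = -7/20
L_1(5) = (9)·(-1)/[(2)·(-8)] = 9/16
L_2(5) = (9)·(7)/[(10)·(8)] = 63/80
Sum: 6·(-7/20) + 6·(9/16) + (-2)·(63/80) = -3/10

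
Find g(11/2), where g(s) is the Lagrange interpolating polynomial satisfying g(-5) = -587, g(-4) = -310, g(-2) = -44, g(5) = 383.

526

Evaluate each Lagrange basis at s = 11/2:
L_0(11/2) = (19/2)·(15/2)·(1/2)/[(-1)·(-3)·(-10)] = -19/16
L_1(11/2) = (21/2)·(15/2)·(1/2)/[(1)·(-2)·(-9)] = 35/16
L_2(11/2) = (21/2)·(19/2)·(1/2)/[(3)·(2)·(-7)] = -19/16
L_3(11/2) = (21/2)·(19/2)·(15/2)/[(10)·(9)·(7)] = 19/16
Sum: (-587)·(-19/16) + (-310)·(35/16) + (-44)·(-19/16) + 383·(19/16) = 526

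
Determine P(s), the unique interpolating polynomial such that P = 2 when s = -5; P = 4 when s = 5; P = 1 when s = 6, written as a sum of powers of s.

P(s) = -(16/55)s^2 + (1/5)s + 113/11

L_0(s) = (s - 5)(s - 6) / [110] = (1/110)s^2 - (1/10)s + 3/11
L_1(s) = (s + 5)(s - 6) / [-10] = -(1/10)s^2 + (1/10)s + 3
L_2(s) = (s + 5)(s - 5) / [11] = (1/11)s^2 - 25/11
P(s) = 2·L_0 + 4·L_1 + 1·L_2
  2·L_0(s) = (1/55)s^2 - (1/5)s + 6/11
  4·L_1(s) = -(2/5)s^2 + (2/5)s + 12
  1·L_2(s) = (1/11)s^2 - 25/11
Adding term by term: -(16/55)s^2 + (1/5)s + 113/11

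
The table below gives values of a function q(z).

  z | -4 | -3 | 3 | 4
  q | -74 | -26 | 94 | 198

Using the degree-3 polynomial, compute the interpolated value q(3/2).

67/4

L_0(3/2) = (9/2)·(-3/2)·(-5/2)/[(-1)·(-7)·(-8)] = -135/448
L_1(3/2) = (11/2)·(-3/2)·(-5/2)/[(1)·(-6)·(-7)] = 55/112
L_2(3/2) = (11/2)·(9/2)·(-5/2)/[(7)·(6)·(-1)] = 165/112
L_3(3/2) = (11/2)·(9/2)·(-3/2)/[(8)·(7)·(1)] = -297/448
Sum: (-74)·(-135/448) + (-26)·(55/112) + 94·(165/112) + 198·(-297/448) = 67/4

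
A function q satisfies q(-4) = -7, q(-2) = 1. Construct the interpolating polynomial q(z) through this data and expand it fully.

Build the Lagrange basis polynomials:
L_0(z) = (z + 2) / [-2] = -(1/2)z - 1
L_1(z) = (z + 4) / [2] = (1/2)z + 2
q(z) = (-7)·L_0 + 1·L_1
  (-7)·L_0(z) = (7/2)z + 7
  1·L_1(z) = (1/2)z + 2
Adding term by term: 4z + 9

q(z) = 4z + 9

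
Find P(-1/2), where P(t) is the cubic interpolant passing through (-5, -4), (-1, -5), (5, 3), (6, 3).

L_0(-1/2) = (1/2)·(-11/2)·(-13/2)/[(-4)·(-10)·(-11)] = -13/320
L_1(-1/2) = (9/2)·(-11/2)·(-13/2)/[(4)·(-6)·(-7)] = 429/448
L_2(-1/2) = (9/2)·(1/2)·(-13/2)/[(10)·(6)·(-1)] = 39/160
L_3(-1/2) = (9/2)·(1/2)·(-11/2)/[(11)·(7)·(1)] = -9/56
Sum: (-4)·(-13/320) + (-5)·(429/448) + 3·(39/160) + 3·(-9/56) = -9803/2240

-9803/2240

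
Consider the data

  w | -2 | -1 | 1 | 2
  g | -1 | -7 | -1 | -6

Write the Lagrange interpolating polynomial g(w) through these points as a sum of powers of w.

L_0(w) = (w + 1)(w - 1)(w - 2) / [-12] = -(1/12)w^3 + (1/6)w^2 + (1/12)w - 1/6
L_1(w) = (w + 2)(w - 1)(w - 2) / [6] = (1/6)w^3 - (1/6)w^2 - (2/3)w + 2/3
L_2(w) = (w + 2)(w + 1)(w - 2) / [-6] = -(1/6)w^3 - (1/6)w^2 + (2/3)w + 2/3
L_3(w) = (w + 2)(w + 1)(w - 1) / [12] = (1/12)w^3 + (1/6)w^2 - (1/12)w - 1/6
g(w) = (-1)·L_0 + (-7)·L_1 + (-1)·L_2 + (-6)·L_3
  (-1)·L_0(w) = (1/12)w^3 - (1/6)w^2 - (1/12)w + 1/6
  (-7)·L_1(w) = -(7/6)w^3 + (7/6)w^2 + (14/3)w - 14/3
  (-1)·L_2(w) = (1/6)w^3 + (1/6)w^2 - (2/3)w - 2/3
  (-6)·L_3(w) = -(1/2)w^3 - w^2 + (1/2)w + 1
Adding term by term: -(17/12)w^3 + (1/6)w^2 + (53/12)w - 25/6

g(w) = -(17/12)w^3 + (1/6)w^2 + (53/12)w - 25/6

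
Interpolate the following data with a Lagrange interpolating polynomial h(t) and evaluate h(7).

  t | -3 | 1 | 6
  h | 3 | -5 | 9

15

L_0(7) = (6)·(1)/[(-4)·(-9)] = 1/6
L_1(7) = (10)·(1)/[(4)·(-5)] = -1/2
L_2(7) = (10)·(6)/[(9)·(5)] = 4/3
Sum: 3·(1/6) + (-5)·(-1/2) + 9·(4/3) = 15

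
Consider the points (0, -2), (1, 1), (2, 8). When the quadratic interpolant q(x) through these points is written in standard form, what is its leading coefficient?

2

The leading coefficient equals the top divided difference q[0,1,2].
q[0,1] = (1 - (-2)) / (1 - 0) = 3
q[1,2] = (8 - 1) / (2 - 1) = 7
q[0,1,2] = (7 - 3) / (2 - 0) = 2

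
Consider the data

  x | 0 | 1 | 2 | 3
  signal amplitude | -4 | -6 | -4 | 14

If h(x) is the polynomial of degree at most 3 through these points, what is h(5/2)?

L_0(5/2) = (3/2)·(1/2)·(-1/2)/[(-1)·(-2)·(-3)] = 1/16
L_1(5/2) = (5/2)·(1/2)·(-1/2)/[(1)·(-1)·(-2)] = -5/16
L_2(5/2) = (5/2)·(3/2)·(-1/2)/[(2)·(1)·(-1)] = 15/16
L_3(5/2) = (5/2)·(3/2)·(1/2)/[(3)·(2)·(1)] = 5/16
Sum: (-4)·(1/16) + (-6)·(-5/16) + (-4)·(15/16) + 14·(5/16) = 9/4

9/4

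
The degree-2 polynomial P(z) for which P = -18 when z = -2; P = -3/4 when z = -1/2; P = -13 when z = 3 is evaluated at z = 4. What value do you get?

-30

Using Newton's divided-difference form:
P[-2,-1/2] = (-3/4 - (-18)) / (-1/2 - (-2)) = 23/2
P[-1/2,3] = (-13 - (-3/4)) / (3 - (-1/2)) = -7/2
P[-2,-1/2,3] = (-7/2 - 23/2) / (3 - (-2)) = -3
P(4) = -18 + (23/2)·(6) + (-3)·(6)·(9/2) = -30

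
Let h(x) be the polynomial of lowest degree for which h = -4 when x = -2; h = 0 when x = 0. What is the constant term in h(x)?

L_0(x) = x / [-2] = -(1/2)x
L_1(x) = (x + 2) / [2] = (1/2)x + 1
h(x) = (-4)·L_0 + 0·L_1
Only the constant term is needed; take it from each L_i and combine:
(-4)·(0) + 0·(1) = 0

0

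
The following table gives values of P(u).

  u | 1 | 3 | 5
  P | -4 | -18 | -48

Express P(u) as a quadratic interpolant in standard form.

Newton's divided differences:
P[1,3] = (-18 - (-4)) / (3 - 1) = -7
P[3,5] = (-48 - (-18)) / (5 - 3) = -15
P[1,3,5] = (-15 - (-7)) / (5 - 1) = -2
P(u) = -4 + (-7)·(u - 1) + (-2)·(u - 1)(u - 3)
Expanding: P(u) = -2u^2 + u - 3

P(u) = -2u^2 + u - 3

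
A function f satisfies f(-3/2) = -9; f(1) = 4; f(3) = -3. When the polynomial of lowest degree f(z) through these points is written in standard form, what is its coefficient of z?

Build the Lagrange basis polynomials:
L_0(z) = (z - 1)(z - 3) / [45/4] = (4/45)z^2 - (16/45)z + 4/15
L_1(z) = (z + 3/2)(z - 3) / [-5] = -(1/5)z^2 + (3/10)z + 9/10
L_2(z) = (z + 3/2)(z - 1) / [9] = (1/9)z^2 + (1/18)z - 1/6
f(z) = (-9)·L_0 + 4·L_1 + (-3)·L_2
Only the coefficient of z is needed; take it from each L_i and combine:
(-9)·(-16/45) + 4·(3/10) + (-3)·(1/18) = 127/30

127/30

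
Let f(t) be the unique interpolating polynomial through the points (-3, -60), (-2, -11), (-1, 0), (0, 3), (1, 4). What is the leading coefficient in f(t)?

L_0(t) = (t + 2)(t + 1)t(t - 1) / [24] = (1/24)t^4 + (1/12)t^3 - (1/24)t^2 - (1/12)t
L_1(t) = (t + 3)(t + 1)t(t - 1) / [-6] = -(1/6)t^4 - (1/2)t^3 + (1/6)t^2 + (1/2)t
L_2(t) = (t + 3)(t + 2)t(t - 1) / [4] = (1/4)t^4 + t^3 + (1/4)t^2 - (3/2)t
L_3(t) = (t + 3)(t + 2)(t + 1)(t - 1) / [-6] = -(1/6)t^4 - (5/6)t^3 - (5/6)t^2 + (5/6)t + 1
L_4(t) = (t + 3)(t + 2)(t + 1)t / [24] = (1/24)t^4 + (1/4)t^3 + (11/24)t^2 + (1/4)t
f(t) = (-60)·L_0 + (-11)·L_1 + 0·L_2 + 3·L_3 + 4·L_4
Only the coefficient of t^4 is needed; take it from each L_i and combine:
(-60)·(1/24) + (-11)·(-1/6) + 0·(1/4) + 3·(-1/6) + 4·(1/24) = -1

-1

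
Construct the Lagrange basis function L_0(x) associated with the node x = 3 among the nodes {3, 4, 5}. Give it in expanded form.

L_0(x) = (1/2)x^2 - (9/2)x + 10

L_0(x) = (x - 4)(x - 5) / [(-1)·(-2)]
       = (x^2 - 9x + 20) / (2)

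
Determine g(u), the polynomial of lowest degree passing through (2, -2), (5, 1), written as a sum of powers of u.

L_0(u) = (u - 5) / [-3] = -(1/3)u + 5/3
L_1(u) = (u - 2) / [3] = (1/3)u - 2/3
g(u) = (-2)·L_0 + 1·L_1
  (-2)·L_0(u) = (2/3)u - 10/3
  1·L_1(u) = (1/3)u - 2/3
Adding term by term: u - 4

g(u) = u - 4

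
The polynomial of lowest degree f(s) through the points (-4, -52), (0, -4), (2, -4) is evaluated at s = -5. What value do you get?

-74

Evaluate each Lagrange basis at s = -5:
L_0(-5) = (-5)·(-7)/[(-4)·(-6)] = 35/24
L_1(-5) = (-1)·(-7)/[(4)·(-2)] = -7/8
L_2(-5) = (-1)·(-5)/[(6)·(2)] = 5/12
Sum: (-52)·(35/24) + (-4)·(-7/8) + (-4)·(5/12) = -74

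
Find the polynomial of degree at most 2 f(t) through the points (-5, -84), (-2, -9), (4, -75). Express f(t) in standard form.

f(t) = -4t^2 - 3t + 1

L_0(t) = (t + 2)(t - 4) / [27] = (1/27)t^2 - (2/27)t - 8/27
L_1(t) = (t + 5)(t - 4) / [-18] = -(1/18)t^2 - (1/18)t + 10/9
L_2(t) = (t + 5)(t + 2) / [54] = (1/54)t^2 + (7/54)t + 5/27
f(t) = (-84)·L_0 + (-9)·L_1 + (-75)·L_2
  (-84)·L_0(t) = -(28/9)t^2 + (56/9)t + 224/9
  (-9)·L_1(t) = (1/2)t^2 + (1/2)t - 10
  (-75)·L_2(t) = -(25/18)t^2 - (175/18)t - 125/9
Adding term by term: -4t^2 - 3t + 1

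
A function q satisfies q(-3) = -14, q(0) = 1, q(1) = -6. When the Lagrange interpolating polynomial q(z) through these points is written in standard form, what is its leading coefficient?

-3

Build the Lagrange basis polynomials:
L_0(z) = z(z - 1) / [12] = (1/12)z^2 - (1/12)z
L_1(z) = (z + 3)(z - 1) / [-3] = -(1/3)z^2 - (2/3)z + 1
L_2(z) = (z + 3)z / [4] = (1/4)z^2 + (3/4)z
q(z) = (-14)·L_0 + 1·L_1 + (-6)·L_2
Only the coefficient of z^2 is needed; take it from each L_i and combine:
(-14)·(1/12) + 1·(-1/3) + (-6)·(1/4) = -3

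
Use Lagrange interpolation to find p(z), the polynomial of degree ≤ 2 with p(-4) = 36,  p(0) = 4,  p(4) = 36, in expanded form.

p(z) = 2z^2 + 4

L_0(z) = z(z - 4) / [32] = (1/32)z^2 - (1/8)z
L_1(z) = (z + 4)(z - 4) / [-16] = -(1/16)z^2 + 1
L_2(z) = (z + 4)z / [32] = (1/32)z^2 + (1/8)z
p(z) = 36·L_0 + 4·L_1 + 36·L_2
  36·L_0(z) = (9/8)z^2 - (9/2)z
  4·L_1(z) = -(1/4)z^2 + 4
  36·L_2(z) = (9/8)z^2 + (9/2)z
Adding term by term: 2z^2 + 4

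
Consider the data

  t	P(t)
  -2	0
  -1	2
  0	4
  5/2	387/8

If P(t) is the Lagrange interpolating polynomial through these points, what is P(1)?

12

L_0(1) = (2)·(1)·(-3/2)/[(-1)·(-2)·(-9/2)] = 1/3
L_1(1) = (3)·(1)·(-3/2)/[(1)·(-1)·(-7/2)] = -9/7
L_2(1) = (3)·(2)·(-3/2)/[(2)·(1)·(-5/2)] = 9/5
L_3(1) = (3)·(2)·(1)/[(9/2)·(7/2)·(5/2)] = 16/105
Sum: 0 + 2·(-9/7) + 4·(9/5) + 387/8·(16/105) = 12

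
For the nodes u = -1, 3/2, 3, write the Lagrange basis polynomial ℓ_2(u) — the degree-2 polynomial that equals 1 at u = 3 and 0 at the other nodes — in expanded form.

ℓ_2(u) = (1/6)u^2 - (1/12)u - 1/4

ℓ_2(u) = (u + 1)(u - 3/2) / [(4)·(3/2)]
       = (u^2 - (1/2)u - 3/2) / (6)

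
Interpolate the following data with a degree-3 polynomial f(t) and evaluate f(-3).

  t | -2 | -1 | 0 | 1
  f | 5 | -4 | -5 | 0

24

L_0(-3) = (-2)·(-3)·(-4)/[(-1)·(-2)·(-3)] = 4
L_1(-3) = (-1)·(-3)·(-4)/[(1)·(-1)·(-2)] = -6
L_2(-3) = (-1)·(-2)·(-4)/[(2)·(1)·(-1)] = 4
L_3(-3) = (-1)·(-2)·(-3)/[(3)·(2)·(1)] = -1
Sum: 5·(4) + (-4)·(-6) + (-5)·(4) + 0 = 24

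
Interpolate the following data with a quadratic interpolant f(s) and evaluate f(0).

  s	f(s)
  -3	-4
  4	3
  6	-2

L_0(0) = (-4)·(-6)/[(-7)·(-9)] = 8/21
L_1(0) = (3)·(-6)/[(7)·(-2)] = 9/7
L_2(0) = (3)·(-4)/[(9)·(2)] = -2/3
Sum: (-4)·(8/21) + 3·(9/7) + (-2)·(-2/3) = 11/3

11/3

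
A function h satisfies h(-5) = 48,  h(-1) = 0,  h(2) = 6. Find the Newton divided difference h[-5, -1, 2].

2

h[-5,-1] = (0 - 48) / (-1 - (-5)) = -12
h[-1,2] = (6 - 0) / (2 - (-1)) = 2
h[-5,-1,2] = (2 - (-12)) / (2 - (-5)) = 2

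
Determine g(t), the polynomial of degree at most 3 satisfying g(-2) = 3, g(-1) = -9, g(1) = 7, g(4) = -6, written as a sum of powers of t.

Build the Lagrange basis polynomials:
L_0(t) = (t + 1)(t - 1)(t - 4) / [-18] = -(1/18)t^3 + (2/9)t^2 + (1/18)t - 2/9
L_1(t) = (t + 2)(t - 1)(t - 4) / [10] = (1/10)t^3 - (3/10)t^2 - (3/5)t + 4/5
L_2(t) = (t + 2)(t + 1)(t - 4) / [-18] = -(1/18)t^3 + (1/18)t^2 + (5/9)t + 4/9
L_3(t) = (t + 2)(t + 1)(t - 1) / [90] = (1/90)t^3 + (1/45)t^2 - (1/90)t - 1/45
g(t) = 3·L_0 + (-9)·L_1 + 7·L_2 + (-6)·L_3
  3·L_0(t) = -(1/6)t^3 + (2/3)t^2 + (1/6)t - 2/3
  (-9)·L_1(t) = -(9/10)t^3 + (27/10)t^2 + (27/5)t - 36/5
  7·L_2(t) = -(7/18)t^3 + (7/18)t^2 + (35/9)t + 28/9
  (-6)·L_3(t) = -(1/15)t^3 - (2/15)t^2 + (1/15)t + 2/15
Adding term by term: -(137/90)t^3 + (163/45)t^2 + (857/90)t - 208/45

g(t) = -(137/90)t^3 + (163/45)t^2 + (857/90)t - 208/45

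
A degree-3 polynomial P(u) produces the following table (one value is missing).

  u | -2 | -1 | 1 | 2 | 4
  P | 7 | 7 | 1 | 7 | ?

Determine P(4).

67

The 4 known values determine P uniquely (degree ≤ 3).
Evaluate each Lagrange basis at u = 4:
L_0(4) = (5)·(3)·(2)/[(-1)·(-3)·(-4)] = -5/2
L_1(4) = (6)·(3)·(2)/[(1)·(-2)·(-3)] = 6
L_2(4) = (6)·(5)·(2)/[(3)·(2)·(-1)] = -10
L_3(4) = (6)·(5)·(3)/[(4)·(3)·(1)] = 15/2
Sum: 7·(-5/2) + 7·(6) + 1·(-10) + 7·(15/2) = 67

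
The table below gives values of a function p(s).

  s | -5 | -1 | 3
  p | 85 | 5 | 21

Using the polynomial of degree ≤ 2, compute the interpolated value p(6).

96

L_0(6) = (7)·(3)/[(-4)·(-8)] = 21/32
L_1(6) = (11)·(3)/[(4)·(-4)] = -33/16
L_2(6) = (11)·(7)/[(8)·(4)] = 77/32
Sum: 85·(21/32) + 5·(-33/16) + 21·(77/32) = 96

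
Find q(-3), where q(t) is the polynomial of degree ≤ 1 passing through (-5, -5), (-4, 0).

5

Evaluate each Lagrange basis at t = -3:
L_0(-3) = (1)/[(-1)] = -1
L_1(-3) = (2)/[(1)] = 2
Sum: (-5)·(-1) + 0 = 5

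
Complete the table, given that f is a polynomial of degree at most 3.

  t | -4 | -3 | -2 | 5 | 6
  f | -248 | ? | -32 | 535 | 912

The 4 known values determine f uniquely (degree ≤ 3).
L_0(-3) = (-1)·(-8)·(-9)/[(-2)·(-9)·(-10)] = 2/5
L_1(-3) = (1)·(-8)·(-9)/[(2)·(-7)·(-8)] = 9/14
L_2(-3) = (1)·(-1)·(-9)/[(9)·(7)·(-1)] = -1/7
L_3(-3) = (1)·(-1)·(-8)/[(10)·(8)·(1)] = 1/10
Sum: (-248)·(2/5) + (-32)·(9/14) + 535·(-1/7) + 912·(1/10) = -105

-105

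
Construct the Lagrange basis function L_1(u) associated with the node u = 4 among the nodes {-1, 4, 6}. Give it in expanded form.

L_1(u) = (u + 1)(u - 6) / [(5)·(-2)]
       = (u^2 - 5u - 6) / (-10)

L_1(u) = -(1/10)u^2 + (1/2)u + 3/5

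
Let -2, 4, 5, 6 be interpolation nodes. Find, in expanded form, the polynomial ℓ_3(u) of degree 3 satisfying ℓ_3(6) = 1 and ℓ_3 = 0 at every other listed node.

ℓ_3(u) = (1/16)u^3 - (7/16)u^2 + (1/8)u + 5/2

ℓ_3(u) = (u + 2)(u - 4)(u - 5) / [(8)·(2)·(1)]
       = (u^3 - 7u^2 + 2u + 40) / (16)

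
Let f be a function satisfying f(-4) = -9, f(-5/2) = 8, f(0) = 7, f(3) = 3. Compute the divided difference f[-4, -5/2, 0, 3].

f[-4,-5/2] = (8 - (-9)) / (-5/2 - (-4)) = 34/3
f[-5/2,0] = (7 - 8) / (0 - (-5/2)) = -2/5
f[0,3] = (3 - 7) / (3 - 0) = -4/3
f[-4,-5/2,0] = (-2/5 - 34/3) / (0 - (-4)) = -44/15
f[-5/2,0,3] = (-4/3 - (-2/5)) / (3 - (-5/2)) = -28/165
f[-4,-5/2,0,3] = (-28/165 - (-44/15)) / (3 - (-4)) = 152/385

152/385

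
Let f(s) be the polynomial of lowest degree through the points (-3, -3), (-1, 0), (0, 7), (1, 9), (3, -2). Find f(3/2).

L_0(3/2) = (5/2)·(3/2)·(1/2)·(-3/2)/[(-2)·(-3)·(-4)·(-6)] = -5/256
L_1(3/2) = (9/2)·(3/2)·(1/2)·(-3/2)/[(2)·(-1)·(-2)·(-4)] = 81/256
L_2(3/2) = (9/2)·(5/2)·(1/2)·(-3/2)/[(3)·(1)·(-1)·(-3)] = -15/16
L_3(3/2) = (9/2)·(5/2)·(3/2)·(-3/2)/[(4)·(2)·(1)·(-2)] = 405/256
L_4(3/2) = (9/2)·(5/2)·(3/2)·(1/2)/[(6)·(4)·(3)·(2)] = 15/256
Sum: (-3)·(-5/256) + 0 + 7·(-15/16) + 9·(405/256) + (-2)·(15/256) = 975/128

975/128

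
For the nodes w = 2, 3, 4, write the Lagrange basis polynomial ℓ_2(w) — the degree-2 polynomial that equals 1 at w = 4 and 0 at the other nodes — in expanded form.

ℓ_2(w) = (1/2)w^2 - (5/2)w + 3

ℓ_2(w) = (w - 2)(w - 3) / [(2)·(1)]
       = (w^2 - 5w + 6) / (2)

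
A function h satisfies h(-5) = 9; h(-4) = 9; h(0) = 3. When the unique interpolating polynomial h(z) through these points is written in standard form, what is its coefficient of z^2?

-3/10

The leading coefficient equals the top divided difference h[-5,-4,0].
h[-5,-4] = (9 - 9) / (-4 - (-5)) = 0
h[-4,0] = (3 - 9) / (0 - (-4)) = -3/2
h[-5,-4,0] = (-3/2 - 0) / (0 - (-5)) = -3/10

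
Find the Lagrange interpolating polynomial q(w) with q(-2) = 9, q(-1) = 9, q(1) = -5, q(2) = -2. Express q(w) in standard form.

L_0(w) = (w + 1)(w - 1)(w - 2) / [-12] = -(1/12)w^3 + (1/6)w^2 + (1/12)w - 1/6
L_1(w) = (w + 2)(w - 1)(w - 2) / [6] = (1/6)w^3 - (1/6)w^2 - (2/3)w + 2/3
L_2(w) = (w + 2)(w + 1)(w - 2) / [-6] = -(1/6)w^3 - (1/6)w^2 + (2/3)w + 2/3
L_3(w) = (w + 2)(w + 1)(w - 1) / [12] = (1/12)w^3 + (1/6)w^2 - (1/12)w - 1/6
q(w) = 9·L_0 + 9·L_1 + (-5)·L_2 + (-2)·L_3
  9·L_0(w) = -(3/4)w^3 + (3/2)w^2 + (3/4)w - 3/2
  9·L_1(w) = (3/2)w^3 - (3/2)w^2 - 6w + 6
  (-5)·L_2(w) = (5/6)w^3 + (5/6)w^2 - (10/3)w - 10/3
  (-2)·L_3(w) = -(1/6)w^3 - (1/3)w^2 + (1/6)w + 1/3
Adding term by term: (17/12)w^3 + (1/2)w^2 - (101/12)w + 3/2

q(w) = (17/12)w^3 + (1/2)w^2 - (101/12)w + 3/2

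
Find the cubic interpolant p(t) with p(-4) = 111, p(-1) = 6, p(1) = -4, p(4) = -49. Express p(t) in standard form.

L_0(t) = (t + 1)(t - 1)(t - 4) / [-120] = -(1/120)t^3 + (1/30)t^2 + (1/120)t - 1/30
L_1(t) = (t + 4)(t - 1)(t - 4) / [30] = (1/30)t^3 - (1/30)t^2 - (8/15)t + 8/15
L_2(t) = (t + 4)(t + 1)(t - 4) / [-30] = -(1/30)t^3 - (1/30)t^2 + (8/15)t + 8/15
L_3(t) = (t + 4)(t + 1)(t - 1) / [120] = (1/120)t^3 + (1/30)t^2 - (1/120)t - 1/30
p(t) = 111·L_0 + 6·L_1 + (-4)·L_2 + (-49)·L_3
  111·L_0(t) = -(37/40)t^3 + (37/10)t^2 + (37/40)t - 37/10
  6·L_1(t) = (1/5)t^3 - (1/5)t^2 - (16/5)t + 16/5
  (-4)·L_2(t) = (2/15)t^3 + (2/15)t^2 - (32/15)t - 32/15
  (-49)·L_3(t) = -(49/120)t^3 - (49/30)t^2 + (49/120)t + 49/30
Adding term by term: -t^3 + 2t^2 - 4t - 1

p(t) = -t^3 + 2t^2 - 4t - 1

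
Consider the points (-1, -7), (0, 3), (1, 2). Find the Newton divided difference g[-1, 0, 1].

g[-1,0] = (3 - (-7)) / (0 - (-1)) = 10
g[0,1] = (2 - 3) / (1 - 0) = -1
g[-1,0,1] = (-1 - 10) / (1 - (-1)) = -11/2

-11/2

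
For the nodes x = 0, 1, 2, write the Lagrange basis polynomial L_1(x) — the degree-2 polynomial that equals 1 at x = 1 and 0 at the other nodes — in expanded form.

L_1(x) = x(x - 2) / [(1)·(-1)]
       = (x^2 - 2x) / (-1)

L_1(x) = -x^2 + 2x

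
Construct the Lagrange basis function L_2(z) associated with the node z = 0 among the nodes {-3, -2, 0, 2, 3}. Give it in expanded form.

L_2(z) = (z + 3)(z + 2)(z - 2)(z - 3) / [(3)·(2)·(-2)·(-3)]
       = (z^4 - 13z^2 + 36) / (36)

L_2(z) = (1/36)z^4 - (13/36)z^2 + 1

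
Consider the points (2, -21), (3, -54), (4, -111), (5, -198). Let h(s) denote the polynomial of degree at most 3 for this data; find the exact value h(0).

-3

L_0(0) = (-3)·(-4)·(-5)/[(-1)·(-2)·(-3)] = 10
L_1(0) = (-2)·(-4)·(-5)/[(1)·(-1)·(-2)] = -20
L_2(0) = (-2)·(-3)·(-5)/[(2)·(1)·(-1)] = 15
L_3(0) = (-2)·(-3)·(-4)/[(3)·(2)·(1)] = -4
Sum: (-21)·(10) + (-54)·(-20) + (-111)·(15) + (-198)·(-4) = -3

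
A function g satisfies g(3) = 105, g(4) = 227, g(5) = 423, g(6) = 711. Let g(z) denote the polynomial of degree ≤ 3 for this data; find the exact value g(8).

1635

L_0(8) = (4)·(3)·(2)/[(-1)·(-2)·(-3)] = -4
L_1(8) = (5)·(3)·(2)/[(1)·(-1)·(-2)] = 15
L_2(8) = (5)·(4)·(2)/[(2)·(1)·(-1)] = -20
L_3(8) = (5)·(4)·(3)/[(3)·(2)·(1)] = 10
Sum: 105·(-4) + 227·(15) + 423·(-20) + 711·(10) = 1635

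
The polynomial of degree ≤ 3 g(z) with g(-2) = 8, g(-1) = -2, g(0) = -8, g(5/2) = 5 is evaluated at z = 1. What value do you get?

Evaluate each Lagrange basis at z = 1:
L_0(1) = (2)·(1)·(-3/2)/[(-1)·(-2)·(-9/2)] = 1/3
L_1(1) = (3)·(1)·(-3/2)/[(1)·(-1)·(-7/2)] = -9/7
L_2(1) = (3)·(2)·(-3/2)/[(2)·(1)·(-5/2)] = 9/5
L_3(1) = (3)·(2)·(1)/[(9/2)·(7/2)·(5/2)] = 16/105
Sum: 8·(1/3) + (-2)·(-9/7) + (-8)·(9/5) + 5·(16/105) = -42/5

-42/5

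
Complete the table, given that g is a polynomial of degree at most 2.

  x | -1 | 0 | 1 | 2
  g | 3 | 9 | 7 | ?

The 3 known values determine g uniquely (degree ≤ 2).
L_0(2) = (2)·(1)/[(-1)·(-2)] = 1
L_1(2) = (3)·(1)/[(1)·(-1)] = -3
L_2(2) = (3)·(2)/[(2)·(1)] = 3
Sum: 3·(1) + 9·(-3) + 7·(3) = -3

-3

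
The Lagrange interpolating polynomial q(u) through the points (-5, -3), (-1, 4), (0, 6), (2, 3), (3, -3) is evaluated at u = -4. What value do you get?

-43/10

Evaluate each Lagrange basis at u = -4:
L_0(-4) = (-3)·(-4)·(-6)·(-7)/[(-4)·(-5)·(-7)·(-8)] = 9/20
L_1(-4) = (1)·(-4)·(-6)·(-7)/[(4)·(-1)·(-3)·(-4)] = 7/2
L_2(-4) = (1)·(-3)·(-6)·(-7)/[(5)·(1)·(-2)·(-3)] = -21/5
L_3(-4) = (1)·(-3)·(-4)·(-7)/[(7)·(3)·(2)·(-1)] = 2
L_4(-4) = (1)·(-3)·(-4)·(-6)/[(8)·(4)·(3)·(1)] = -3/4
Sum: (-3)·(9/20) + 4·(7/2) + 6·(-21/5) + 3·(2) + (-3)·(-3/4) = -43/10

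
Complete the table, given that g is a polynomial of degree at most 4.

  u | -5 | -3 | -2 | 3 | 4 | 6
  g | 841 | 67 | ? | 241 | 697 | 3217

1

The 5 known values determine g uniquely (degree ≤ 4).
Evaluate each Lagrange basis at u = -2:
L_0(-2) = (1)·(-5)·(-6)·(-8)/[(-2)·(-8)·(-9)·(-11)] = -5/33
L_1(-2) = (3)·(-5)·(-6)·(-8)/[(2)·(-6)·(-7)·(-9)] = 20/21
L_2(-2) = (3)·(1)·(-6)·(-8)/[(8)·(6)·(-1)·(-3)] = 1
L_3(-2) = (3)·(1)·(-5)·(-8)/[(9)·(7)·(1)·(-2)] = -20/21
L_4(-2) = (3)·(1)·(-5)·(-6)/[(11)·(9)·(3)·(2)] = 5/33
Sum: 841·(-5/33) + 67·(20/21) + 241·(1) + 697·(-20/21) + 3217·(5/33) = 1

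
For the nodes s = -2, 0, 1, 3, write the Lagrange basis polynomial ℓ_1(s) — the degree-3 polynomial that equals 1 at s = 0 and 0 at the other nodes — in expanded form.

ℓ_1(s) = (1/6)s^3 - (1/3)s^2 - (5/6)s + 1

ℓ_1(s) = (s + 2)(s - 1)(s - 3) / [(2)·(-1)·(-3)]
       = (s^3 - 2s^2 - 5s + 6) / (6)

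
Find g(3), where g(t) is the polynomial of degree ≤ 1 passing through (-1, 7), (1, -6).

-19

L_0(3) = (2)/[(-2)] = -1
L_1(3) = (4)/[(2)] = 2
Sum: 7·(-1) + (-6)·(2) = -19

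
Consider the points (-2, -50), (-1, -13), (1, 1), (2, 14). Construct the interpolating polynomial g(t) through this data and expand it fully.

g(t) = 3t^3 - 4t^2 + 4t - 2

Newton's divided differences:
g[-2,-1] = (-13 - (-50)) / (-1 - (-2)) = 37
g[-1,1] = (1 - (-13)) / (1 - (-1)) = 7
g[1,2] = (14 - 1) / (2 - 1) = 13
g[-2,-1,1] = (7 - 37) / (1 - (-2)) = -10
g[-1,1,2] = (13 - 7) / (2 - (-1)) = 2
g[-2,-1,1,2] = (2 - (-10)) / (2 - (-2)) = 3
g(t) = -50 + 37·(t + 2) + (-10)·(t + 2)(t + 1) + 3·(t + 2)(t + 1)(t - 1)
Expanding: g(t) = 3t^3 - 4t^2 + 4t - 2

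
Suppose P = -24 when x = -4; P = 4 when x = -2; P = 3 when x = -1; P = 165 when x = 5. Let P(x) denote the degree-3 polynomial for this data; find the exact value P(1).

1

Using Newton's divided-difference form:
P[-4,-2] = (4 - (-24)) / (-2 - (-4)) = 14
P[-2,-1] = (3 - 4) / (-1 - (-2)) = -1
P[-1,5] = (165 - 3) / (5 - (-1)) = 27
P[-4,-2,-1] = (-1 - 14) / (-1 - (-4)) = -5
P[-2,-1,5] = (27 - (-1)) / (5 - (-2)) = 4
P[-4,-2,-1,5] = (4 - (-5)) / (5 - (-4)) = 1
P(1) = -24 + 14·(5) + (-5)·(5)·(3) + 1·(5)·(3)·(2) = 1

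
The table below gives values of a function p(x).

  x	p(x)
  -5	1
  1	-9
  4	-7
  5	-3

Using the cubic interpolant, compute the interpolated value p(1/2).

-3997/480

Using Newton's divided-difference form:
p[-5,1] = (-9 - 1) / (1 - (-5)) = -5/3
p[1,4] = (-7 - (-9)) / (4 - 1) = 2/3
p[4,5] = (-3 - (-7)) / (5 - 4) = 4
p[-5,1,4] = (2/3 - (-5/3)) / (4 - (-5)) = 7/27
p[1,4,5] = (4 - 2/3) / (5 - 1) = 5/6
p[-5,1,4,5] = (5/6 - 7/27) / (5 - (-5)) = 31/540
p(1/2) = 1 + (-5/3)·(11/2) + (7/27)·(11/2)·(-1/2) + (31/540)·(11/2)·(-1/2)·(-7/2) = -3997/480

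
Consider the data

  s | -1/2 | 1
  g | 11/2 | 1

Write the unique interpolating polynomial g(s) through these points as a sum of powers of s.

g(s) = -3s + 4

Build the Lagrange basis polynomials:
L_0(s) = (s - 1) / [-3/2] = -(2/3)s + 2/3
L_1(s) = (s + 1/2) / [3/2] = (2/3)s + 1/3
g(s) = (11/2)·L_0 + 1·L_1
  (11/2)·L_0(s) = -(11/3)s + 11/3
  1·L_1(s) = (2/3)s + 1/3
Adding term by term: -3s + 4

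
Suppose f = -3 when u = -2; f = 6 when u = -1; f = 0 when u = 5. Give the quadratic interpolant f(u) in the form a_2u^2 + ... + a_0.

L_0(u) = (u + 1)(u - 5) / [7] = (1/7)u^2 - (4/7)u - 5/7
L_1(u) = (u + 2)(u - 5) / [-6] = -(1/6)u^2 + (1/2)u + 5/3
L_2(u) = (u + 2)(u + 1) / [42] = (1/42)u^2 + (1/14)u + 1/21
f(u) = (-3)·L_0 + 6·L_1 + 0·L_2
  (-3)·L_0(u) = -(3/7)u^2 + (12/7)u + 15/7
  6·L_1(u) = -u^2 + 3u + 10
  0·L_2(u) = 0
Adding term by term: -(10/7)u^2 + (33/7)u + 85/7

f(u) = -(10/7)u^2 + (33/7)u + 85/7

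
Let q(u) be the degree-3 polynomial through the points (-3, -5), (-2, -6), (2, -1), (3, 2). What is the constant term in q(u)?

-51/10

Build the Lagrange basis polynomials:
L_0(u) = (u + 2)(u - 2)(u - 3) / [-30] = -(1/30)u^3 + (1/10)u^2 + (2/15)u - 2/5
L_1(u) = (u + 3)(u - 2)(u - 3) / [20] = (1/20)u^3 - (1/10)u^2 - (9/20)u + 9/10
L_2(u) = (u + 3)(u + 2)(u - 3) / [-20] = -(1/20)u^3 - (1/10)u^2 + (9/20)u + 9/10
L_3(u) = (u + 3)(u + 2)(u - 2) / [30] = (1/30)u^3 + (1/10)u^2 - (2/15)u - 2/5
q(u) = (-5)·L_0 + (-6)·L_1 + (-1)·L_2 + 2·L_3
Only the constant term is needed; take it from each L_i and combine:
(-5)·(-2/5) + (-6)·(9/10) + (-1)·(9/10) + 2·(-2/5) = -51/10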